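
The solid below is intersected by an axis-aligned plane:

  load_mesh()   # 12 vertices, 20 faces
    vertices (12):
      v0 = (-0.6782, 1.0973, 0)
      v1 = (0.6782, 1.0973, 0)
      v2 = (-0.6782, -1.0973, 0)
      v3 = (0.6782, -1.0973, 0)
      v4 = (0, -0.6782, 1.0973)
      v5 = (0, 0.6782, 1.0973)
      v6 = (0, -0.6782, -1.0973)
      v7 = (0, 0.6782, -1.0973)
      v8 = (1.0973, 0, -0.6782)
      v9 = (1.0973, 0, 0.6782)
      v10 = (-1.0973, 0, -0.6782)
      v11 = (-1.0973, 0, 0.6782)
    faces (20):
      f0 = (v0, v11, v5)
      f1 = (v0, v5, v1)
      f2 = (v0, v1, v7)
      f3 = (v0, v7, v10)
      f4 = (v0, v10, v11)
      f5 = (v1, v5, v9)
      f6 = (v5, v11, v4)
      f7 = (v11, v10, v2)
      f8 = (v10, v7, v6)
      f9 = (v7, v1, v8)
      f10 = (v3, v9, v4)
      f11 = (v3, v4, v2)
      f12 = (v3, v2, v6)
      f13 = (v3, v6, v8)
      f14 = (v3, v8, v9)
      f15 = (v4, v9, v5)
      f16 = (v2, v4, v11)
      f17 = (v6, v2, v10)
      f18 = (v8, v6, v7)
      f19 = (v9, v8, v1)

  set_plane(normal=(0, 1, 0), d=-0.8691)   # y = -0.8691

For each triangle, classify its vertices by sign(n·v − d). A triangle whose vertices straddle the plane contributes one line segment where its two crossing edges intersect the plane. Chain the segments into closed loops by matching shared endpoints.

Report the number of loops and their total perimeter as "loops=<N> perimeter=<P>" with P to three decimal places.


Straddling triangles (8 of 20):
  (v11,v10,v2) [++-] → (-0.765358, -0.8691, -0.141042)–(-0.765358, -0.8691, 0.141042)  len=0.2821
  (v3,v9,v4) [-++] → (0.765358, -0.8691, 0.141042)–(0.30892, -0.8691, 0.59748)  len=0.6455
  (v3,v4,v2) [-+-] → (0.30892, -0.8691, 0.59748)–(-0.30892, -0.8691, 0.59748)  len=0.6178
  (v3,v2,v6) [--+] → (-0.30892, -0.8691, -0.59748)–(0.30892, -0.8691, -0.59748)  len=0.6178
  (v3,v6,v8) [-++] → (0.30892, -0.8691, -0.59748)–(0.765358, -0.8691, -0.141042)  len=0.6455
  (v3,v8,v9) [-++] → (0.765358, -0.8691, -0.141042)–(0.765358, -0.8691, 0.141042)  len=0.2821
  (v2,v4,v11) [-++] → (-0.30892, -0.8691, 0.59748)–(-0.765358, -0.8691, 0.141042)  len=0.6455
  (v6,v2,v10) [+-+] → (-0.30892, -0.8691, -0.59748)–(-0.765358, -0.8691, -0.141042)  len=0.6455

Chained into 1 loop(s):
  loop 1: 8 segments, perimeter = 4.3819
Total perimeter = 4.382

loops=1 perimeter=4.382


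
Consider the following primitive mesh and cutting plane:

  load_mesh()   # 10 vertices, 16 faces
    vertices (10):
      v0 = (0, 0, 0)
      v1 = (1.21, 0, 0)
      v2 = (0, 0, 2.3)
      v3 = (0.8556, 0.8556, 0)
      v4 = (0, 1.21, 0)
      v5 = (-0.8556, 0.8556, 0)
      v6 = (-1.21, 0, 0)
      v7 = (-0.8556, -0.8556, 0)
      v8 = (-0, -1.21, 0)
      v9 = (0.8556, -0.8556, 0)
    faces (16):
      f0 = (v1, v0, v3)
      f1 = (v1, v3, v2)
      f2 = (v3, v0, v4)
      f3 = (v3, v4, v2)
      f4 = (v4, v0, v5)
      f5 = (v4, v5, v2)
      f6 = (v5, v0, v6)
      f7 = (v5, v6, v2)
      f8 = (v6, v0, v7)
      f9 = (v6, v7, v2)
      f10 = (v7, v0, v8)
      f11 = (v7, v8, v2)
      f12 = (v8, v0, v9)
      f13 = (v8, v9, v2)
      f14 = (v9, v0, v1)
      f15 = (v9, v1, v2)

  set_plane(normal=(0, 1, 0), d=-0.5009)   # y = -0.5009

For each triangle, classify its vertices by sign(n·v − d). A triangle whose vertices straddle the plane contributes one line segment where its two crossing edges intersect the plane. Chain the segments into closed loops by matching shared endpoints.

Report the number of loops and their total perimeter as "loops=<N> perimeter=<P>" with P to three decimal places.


Straddling triangles (8 of 16):
  (v6,v0,v7) [++-] → (-0.5009, -0.5009, 0)–(-1.00252, -0.5009, 0)  len=0.5016
  (v6,v7,v2) [+-+] → (-1.00252, -0.5009, 0)–(-0.5009, -0.5009, 0.953495)  len=1.0774
  (v7,v0,v8) [-+-] → (-0.5009, -0.5009, 0)–(0, -0.5009, 0)  len=0.5009
  (v7,v8,v2) [--+] → (0, -0.5009, 1.34788)–(-0.5009, -0.5009, 0.953495)  len=0.6375
  (v8,v0,v9) [-+-] → (0, -0.5009, 0)–(0.5009, -0.5009, 0)  len=0.5009
  (v8,v9,v2) [--+] → (0.5009, -0.5009, 0.953495)–(0, -0.5009, 1.34788)  len=0.6375
  (v9,v0,v1) [-++] → (0.5009, -0.5009, 0)–(1.00252, -0.5009, 0)  len=0.5016
  (v9,v1,v2) [-++] → (1.00252, -0.5009, 0)–(0.5009, -0.5009, 0.953495)  len=1.0774

Chained into 1 loop(s):
  loop 1: 8 segments, perimeter = 5.4349
Total perimeter = 5.435

loops=1 perimeter=5.435


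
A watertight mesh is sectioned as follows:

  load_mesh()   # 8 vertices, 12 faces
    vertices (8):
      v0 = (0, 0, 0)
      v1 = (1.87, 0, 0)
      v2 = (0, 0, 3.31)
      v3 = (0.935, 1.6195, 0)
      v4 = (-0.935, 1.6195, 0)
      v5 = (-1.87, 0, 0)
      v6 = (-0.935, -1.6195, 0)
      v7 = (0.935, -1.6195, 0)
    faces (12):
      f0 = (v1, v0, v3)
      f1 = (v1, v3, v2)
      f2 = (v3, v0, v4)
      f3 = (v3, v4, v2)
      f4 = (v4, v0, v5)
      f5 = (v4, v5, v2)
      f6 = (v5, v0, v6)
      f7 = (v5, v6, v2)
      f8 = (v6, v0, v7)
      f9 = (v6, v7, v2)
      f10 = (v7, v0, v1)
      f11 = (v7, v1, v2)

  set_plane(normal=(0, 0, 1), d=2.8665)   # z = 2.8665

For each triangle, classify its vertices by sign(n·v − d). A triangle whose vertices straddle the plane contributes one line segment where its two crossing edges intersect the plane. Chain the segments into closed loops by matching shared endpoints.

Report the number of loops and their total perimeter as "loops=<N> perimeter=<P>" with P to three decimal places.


Straddling triangles (6 of 12):
  (v1,v3,v2) [--+] → (0.125279, 0.216993, 2.8665)–(0.250557, 0, 2.8665)  len=0.2506
  (v3,v4,v2) [--+] → (-0.125279, 0.216993, 2.8665)–(0.125279, 0.216993, 2.8665)  len=0.2506
  (v4,v5,v2) [--+] → (-0.250557, 0, 2.8665)–(-0.125279, 0.216993, 2.8665)  len=0.2506
  (v5,v6,v2) [--+] → (-0.125279, -0.216993, 2.8665)–(-0.250557, 0, 2.8665)  len=0.2506
  (v6,v7,v2) [--+] → (0.125279, -0.216993, 2.8665)–(-0.125279, -0.216993, 2.8665)  len=0.2506
  (v7,v1,v2) [--+] → (0.250557, 0, 2.8665)–(0.125279, -0.216993, 2.8665)  len=0.2506

Chained into 1 loop(s):
  loop 1: 6 segments, perimeter = 1.5034
Total perimeter = 1.503

loops=1 perimeter=1.503


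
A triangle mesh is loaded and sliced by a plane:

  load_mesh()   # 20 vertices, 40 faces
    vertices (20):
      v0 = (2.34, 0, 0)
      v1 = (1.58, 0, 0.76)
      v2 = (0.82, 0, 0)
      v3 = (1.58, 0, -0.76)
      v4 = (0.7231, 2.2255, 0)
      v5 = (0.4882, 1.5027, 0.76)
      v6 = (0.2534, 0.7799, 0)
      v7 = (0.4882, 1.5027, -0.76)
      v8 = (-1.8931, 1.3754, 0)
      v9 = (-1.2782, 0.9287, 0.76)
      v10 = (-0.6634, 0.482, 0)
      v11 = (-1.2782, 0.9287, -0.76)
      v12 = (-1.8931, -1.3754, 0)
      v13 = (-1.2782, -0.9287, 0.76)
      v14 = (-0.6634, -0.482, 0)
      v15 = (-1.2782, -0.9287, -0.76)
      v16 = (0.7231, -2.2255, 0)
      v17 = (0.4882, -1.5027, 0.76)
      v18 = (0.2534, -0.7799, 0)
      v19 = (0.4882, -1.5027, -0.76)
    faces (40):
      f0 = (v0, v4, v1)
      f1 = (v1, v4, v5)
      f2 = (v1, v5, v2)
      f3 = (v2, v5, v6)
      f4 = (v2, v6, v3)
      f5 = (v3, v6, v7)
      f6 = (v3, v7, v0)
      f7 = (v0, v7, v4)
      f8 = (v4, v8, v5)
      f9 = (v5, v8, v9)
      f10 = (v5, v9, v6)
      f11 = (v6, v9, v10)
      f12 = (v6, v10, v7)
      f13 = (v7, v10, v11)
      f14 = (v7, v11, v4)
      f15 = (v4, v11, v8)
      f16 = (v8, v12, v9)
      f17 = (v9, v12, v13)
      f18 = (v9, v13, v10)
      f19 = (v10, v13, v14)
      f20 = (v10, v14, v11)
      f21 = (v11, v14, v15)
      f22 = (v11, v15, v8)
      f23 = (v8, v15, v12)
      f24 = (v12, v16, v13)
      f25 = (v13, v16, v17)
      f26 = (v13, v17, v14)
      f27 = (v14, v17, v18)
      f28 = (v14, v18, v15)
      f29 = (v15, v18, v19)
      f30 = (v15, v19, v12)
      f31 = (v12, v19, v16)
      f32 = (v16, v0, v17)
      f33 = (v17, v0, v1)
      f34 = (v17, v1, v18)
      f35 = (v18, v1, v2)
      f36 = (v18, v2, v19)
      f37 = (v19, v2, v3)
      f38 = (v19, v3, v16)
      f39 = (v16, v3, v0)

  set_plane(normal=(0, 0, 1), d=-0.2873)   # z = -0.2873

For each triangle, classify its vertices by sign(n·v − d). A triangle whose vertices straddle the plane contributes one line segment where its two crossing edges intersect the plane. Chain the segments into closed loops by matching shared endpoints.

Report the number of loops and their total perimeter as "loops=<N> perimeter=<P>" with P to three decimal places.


Straddling triangles (20 of 40):
  (v2,v6,v3) [++-] → (0.75489, 0.485077, -0.2873)–(1.1073, 0, -0.2873)  len=0.5996
  (v3,v6,v7) [-+-] → (0.75489, 0.485077, -0.2873)–(0.342161, 1.05314, -0.2873)  len=0.7022
  (v3,v7,v0) [--+] → (1.63997, 0.56806, -0.2873)–(2.0527, 0, -0.2873)  len=0.7022
  (v0,v7,v4) [+-+] → (1.63997, 0.56806, -0.2873)–(0.634302, 1.95226, -0.2873)  len=1.7110
  (v6,v10,v7) [++-] → (-0.228065, 0.867851, -0.2873)–(0.342161, 1.05314, -0.2873)  len=0.5996
  (v7,v10,v11) [-+-] → (-0.228065, 0.867851, -0.2873)–(-0.895811, 0.650864, -0.2873)  len=0.7021
  (v7,v11,v4) [--+] → (-0.0334441, 1.73528, -0.2873)–(0.634302, 1.95226, -0.2873)  len=0.7021
  (v4,v11,v8) [+-+] → (-0.0334441, 1.73528, -0.2873)–(-1.66065, 1.20654, -0.2873)  len=1.7110
  (v10,v14,v11) [++-] → (-0.895811, 0.0512817, -0.2873)–(-0.895811, 0.650864, -0.2873)  len=0.5996
  (v11,v14,v15) [-+-] → (-0.895811, 0.0512817, -0.2873)–(-0.895811, -0.650864, -0.2873)  len=0.7021
  (v11,v15,v8) [--+] → (-1.66065, 0.50439, -0.2873)–(-1.66065, 1.20654, -0.2873)  len=0.7021
  (v8,v15,v12) [+-+] → (-1.66065, 0.50439, -0.2873)–(-1.66065, -1.20654, -0.2873)  len=1.7109
  (v14,v18,v15) [++-] → (-0.325585, -0.83615, -0.2873)–(-0.895811, -0.650864, -0.2873)  len=0.5996
  (v15,v18,v19) [-+-] → (-0.325585, -0.83615, -0.2873)–(0.342161, -1.05314, -0.2873)  len=0.7021
  (v15,v19,v12) [--+] → (-0.992906, -1.42352, -0.2873)–(-1.66065, -1.20654, -0.2873)  len=0.7021
  (v12,v19,v16) [+-+] → (-0.992906, -1.42352, -0.2873)–(0.634302, -1.95226, -0.2873)  len=1.7110
  (v18,v2,v19) [++-] → (0.694571, -0.56806, -0.2873)–(0.342161, -1.05314, -0.2873)  len=0.5996
  (v19,v2,v3) [-+-] → (0.694571, -0.56806, -0.2873)–(1.1073, 0, -0.2873)  len=0.7022
  (v19,v3,v16) [--+] → (1.04703, -1.3842, -0.2873)–(0.634302, -1.95226, -0.2873)  len=0.7022
  (v16,v3,v0) [+-+] → (1.04703, -1.3842, -0.2873)–(2.0527, 0, -0.2873)  len=1.7110

Chained into 2 loop(s):
  loop 1: 10 segments, perimeter = 6.5086
  loop 2: 10 segments, perimeter = 12.0655
Total perimeter = 18.574

loops=2 perimeter=18.574


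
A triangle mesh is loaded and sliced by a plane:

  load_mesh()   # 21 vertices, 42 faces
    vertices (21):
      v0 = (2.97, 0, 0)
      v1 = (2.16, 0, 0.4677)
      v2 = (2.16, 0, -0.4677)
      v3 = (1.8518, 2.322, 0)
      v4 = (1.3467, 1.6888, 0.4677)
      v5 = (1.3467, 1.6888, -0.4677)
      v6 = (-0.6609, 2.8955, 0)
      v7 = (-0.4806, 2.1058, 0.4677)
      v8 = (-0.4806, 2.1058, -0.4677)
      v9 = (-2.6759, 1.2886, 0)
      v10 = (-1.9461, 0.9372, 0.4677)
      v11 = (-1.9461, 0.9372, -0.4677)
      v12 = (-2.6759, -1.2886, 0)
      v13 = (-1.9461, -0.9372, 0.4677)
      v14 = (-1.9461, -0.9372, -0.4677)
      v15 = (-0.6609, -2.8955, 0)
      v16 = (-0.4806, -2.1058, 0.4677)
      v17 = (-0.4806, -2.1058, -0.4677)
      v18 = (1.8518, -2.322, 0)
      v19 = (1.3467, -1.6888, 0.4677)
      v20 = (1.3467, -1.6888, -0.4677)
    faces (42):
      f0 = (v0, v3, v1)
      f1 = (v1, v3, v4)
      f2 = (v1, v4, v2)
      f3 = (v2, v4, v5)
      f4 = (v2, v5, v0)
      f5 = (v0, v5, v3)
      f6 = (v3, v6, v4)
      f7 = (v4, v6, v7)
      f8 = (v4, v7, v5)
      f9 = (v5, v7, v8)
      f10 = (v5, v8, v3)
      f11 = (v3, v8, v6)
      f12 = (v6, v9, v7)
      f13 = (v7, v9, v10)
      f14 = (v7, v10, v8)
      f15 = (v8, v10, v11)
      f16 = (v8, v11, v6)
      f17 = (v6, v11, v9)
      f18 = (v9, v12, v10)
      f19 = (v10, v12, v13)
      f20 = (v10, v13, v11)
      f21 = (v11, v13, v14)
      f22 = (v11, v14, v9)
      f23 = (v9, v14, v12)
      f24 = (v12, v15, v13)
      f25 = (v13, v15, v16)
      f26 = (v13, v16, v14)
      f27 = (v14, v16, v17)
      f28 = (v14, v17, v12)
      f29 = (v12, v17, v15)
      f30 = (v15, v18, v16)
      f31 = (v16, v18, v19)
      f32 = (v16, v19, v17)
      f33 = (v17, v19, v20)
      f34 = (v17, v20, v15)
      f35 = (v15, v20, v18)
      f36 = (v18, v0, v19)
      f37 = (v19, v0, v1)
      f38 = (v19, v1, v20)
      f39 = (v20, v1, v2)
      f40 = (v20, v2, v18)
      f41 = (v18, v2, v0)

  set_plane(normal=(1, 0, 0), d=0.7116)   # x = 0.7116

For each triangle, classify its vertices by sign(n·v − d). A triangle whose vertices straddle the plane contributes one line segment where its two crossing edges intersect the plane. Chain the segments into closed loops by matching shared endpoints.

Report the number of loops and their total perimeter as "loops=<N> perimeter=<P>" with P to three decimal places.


loops=2 perimeter=5.401

Straddling triangles (12 of 42):
  (v3,v6,v4) [+-+] → (0.7116, 2.58224, 0)–(0.7116, 2.07054, 0.319744)  len=0.6034
  (v4,v6,v7) [+--] → (0.7116, 2.07054, 0.319744)–(0.7116, 1.83373, 0.4677)  len=0.2792
  (v4,v7,v5) [+-+] → (0.7116, 1.83373, 0.4677)–(0.7116, 1.83373, -0.142591)  len=0.6103
  (v5,v7,v8) [+--] → (0.7116, 1.83373, -0.142591)–(0.7116, 1.83373, -0.4677)  len=0.3251
  (v5,v8,v3) [+-+] → (0.7116, 1.83373, -0.4677)–(0.7116, 2.21631, -0.228636)  len=0.4511
  (v3,v8,v6) [+--] → (0.7116, 2.21631, -0.228636)–(0.7116, 2.58224, 0)  len=0.4315
  (v15,v18,v16) [-+-] → (0.7116, -2.58224, 0)–(0.7116, -2.21631, 0.228636)  len=0.4315
  (v16,v18,v19) [-++] → (0.7116, -2.21631, 0.228636)–(0.7116, -1.83373, 0.4677)  len=0.4511
  (v16,v19,v17) [-+-] → (0.7116, -1.83373, 0.4677)–(0.7116, -1.83373, 0.142591)  len=0.3251
  (v17,v19,v20) [-++] → (0.7116, -1.83373, 0.142591)–(0.7116, -1.83373, -0.4677)  len=0.6103
  (v17,v20,v15) [-+-] → (0.7116, -1.83373, -0.4677)–(0.7116, -2.07054, -0.319744)  len=0.2792
  (v15,v20,v18) [-++] → (0.7116, -2.07054, -0.319744)–(0.7116, -2.58224, 0)  len=0.6034

Chained into 2 loop(s):
  loop 1: 6 segments, perimeter = 2.7006
  loop 2: 6 segments, perimeter = 2.7006
Total perimeter = 5.401


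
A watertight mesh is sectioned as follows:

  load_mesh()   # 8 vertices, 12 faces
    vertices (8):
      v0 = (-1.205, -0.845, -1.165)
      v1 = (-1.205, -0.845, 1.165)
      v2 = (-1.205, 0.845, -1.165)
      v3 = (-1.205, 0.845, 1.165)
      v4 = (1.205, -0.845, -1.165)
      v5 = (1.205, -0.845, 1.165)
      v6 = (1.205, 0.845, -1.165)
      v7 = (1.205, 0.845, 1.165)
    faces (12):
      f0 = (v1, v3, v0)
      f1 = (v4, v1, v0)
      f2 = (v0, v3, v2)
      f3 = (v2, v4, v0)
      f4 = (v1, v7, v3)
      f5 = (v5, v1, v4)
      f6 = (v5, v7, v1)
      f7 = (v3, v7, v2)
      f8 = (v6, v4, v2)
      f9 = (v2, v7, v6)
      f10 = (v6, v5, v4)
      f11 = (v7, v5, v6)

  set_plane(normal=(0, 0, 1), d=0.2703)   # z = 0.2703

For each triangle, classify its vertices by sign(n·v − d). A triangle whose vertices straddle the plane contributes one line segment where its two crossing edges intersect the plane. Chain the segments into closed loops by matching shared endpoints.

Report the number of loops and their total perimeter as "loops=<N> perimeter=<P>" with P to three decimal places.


Straddling triangles (8 of 12):
  (v1,v3,v0) [++-] → (-1.205, 0.196055, 0.2703)–(-1.205, -0.845, 0.2703)  len=1.0411
  (v4,v1,v0) [-+-] → (-0.279581, -0.845, 0.2703)–(-1.205, -0.845, 0.2703)  len=0.9254
  (v0,v3,v2) [-+-] → (-1.205, 0.196055, 0.2703)–(-1.205, 0.845, 0.2703)  len=0.6489
  (v5,v1,v4) [++-] → (-0.279581, -0.845, 0.2703)–(1.205, -0.845, 0.2703)  len=1.4846
  (v3,v7,v2) [++-] → (0.279581, 0.845, 0.2703)–(-1.205, 0.845, 0.2703)  len=1.4846
  (v2,v7,v6) [-+-] → (0.279581, 0.845, 0.2703)–(1.205, 0.845, 0.2703)  len=0.9254
  (v6,v5,v4) [-+-] → (1.205, -0.196055, 0.2703)–(1.205, -0.845, 0.2703)  len=0.6489
  (v7,v5,v6) [++-] → (1.205, -0.196055, 0.2703)–(1.205, 0.845, 0.2703)  len=1.0411

Chained into 1 loop(s):
  loop 1: 8 segments, perimeter = 8.2000
Total perimeter = 8.200

loops=1 perimeter=8.200


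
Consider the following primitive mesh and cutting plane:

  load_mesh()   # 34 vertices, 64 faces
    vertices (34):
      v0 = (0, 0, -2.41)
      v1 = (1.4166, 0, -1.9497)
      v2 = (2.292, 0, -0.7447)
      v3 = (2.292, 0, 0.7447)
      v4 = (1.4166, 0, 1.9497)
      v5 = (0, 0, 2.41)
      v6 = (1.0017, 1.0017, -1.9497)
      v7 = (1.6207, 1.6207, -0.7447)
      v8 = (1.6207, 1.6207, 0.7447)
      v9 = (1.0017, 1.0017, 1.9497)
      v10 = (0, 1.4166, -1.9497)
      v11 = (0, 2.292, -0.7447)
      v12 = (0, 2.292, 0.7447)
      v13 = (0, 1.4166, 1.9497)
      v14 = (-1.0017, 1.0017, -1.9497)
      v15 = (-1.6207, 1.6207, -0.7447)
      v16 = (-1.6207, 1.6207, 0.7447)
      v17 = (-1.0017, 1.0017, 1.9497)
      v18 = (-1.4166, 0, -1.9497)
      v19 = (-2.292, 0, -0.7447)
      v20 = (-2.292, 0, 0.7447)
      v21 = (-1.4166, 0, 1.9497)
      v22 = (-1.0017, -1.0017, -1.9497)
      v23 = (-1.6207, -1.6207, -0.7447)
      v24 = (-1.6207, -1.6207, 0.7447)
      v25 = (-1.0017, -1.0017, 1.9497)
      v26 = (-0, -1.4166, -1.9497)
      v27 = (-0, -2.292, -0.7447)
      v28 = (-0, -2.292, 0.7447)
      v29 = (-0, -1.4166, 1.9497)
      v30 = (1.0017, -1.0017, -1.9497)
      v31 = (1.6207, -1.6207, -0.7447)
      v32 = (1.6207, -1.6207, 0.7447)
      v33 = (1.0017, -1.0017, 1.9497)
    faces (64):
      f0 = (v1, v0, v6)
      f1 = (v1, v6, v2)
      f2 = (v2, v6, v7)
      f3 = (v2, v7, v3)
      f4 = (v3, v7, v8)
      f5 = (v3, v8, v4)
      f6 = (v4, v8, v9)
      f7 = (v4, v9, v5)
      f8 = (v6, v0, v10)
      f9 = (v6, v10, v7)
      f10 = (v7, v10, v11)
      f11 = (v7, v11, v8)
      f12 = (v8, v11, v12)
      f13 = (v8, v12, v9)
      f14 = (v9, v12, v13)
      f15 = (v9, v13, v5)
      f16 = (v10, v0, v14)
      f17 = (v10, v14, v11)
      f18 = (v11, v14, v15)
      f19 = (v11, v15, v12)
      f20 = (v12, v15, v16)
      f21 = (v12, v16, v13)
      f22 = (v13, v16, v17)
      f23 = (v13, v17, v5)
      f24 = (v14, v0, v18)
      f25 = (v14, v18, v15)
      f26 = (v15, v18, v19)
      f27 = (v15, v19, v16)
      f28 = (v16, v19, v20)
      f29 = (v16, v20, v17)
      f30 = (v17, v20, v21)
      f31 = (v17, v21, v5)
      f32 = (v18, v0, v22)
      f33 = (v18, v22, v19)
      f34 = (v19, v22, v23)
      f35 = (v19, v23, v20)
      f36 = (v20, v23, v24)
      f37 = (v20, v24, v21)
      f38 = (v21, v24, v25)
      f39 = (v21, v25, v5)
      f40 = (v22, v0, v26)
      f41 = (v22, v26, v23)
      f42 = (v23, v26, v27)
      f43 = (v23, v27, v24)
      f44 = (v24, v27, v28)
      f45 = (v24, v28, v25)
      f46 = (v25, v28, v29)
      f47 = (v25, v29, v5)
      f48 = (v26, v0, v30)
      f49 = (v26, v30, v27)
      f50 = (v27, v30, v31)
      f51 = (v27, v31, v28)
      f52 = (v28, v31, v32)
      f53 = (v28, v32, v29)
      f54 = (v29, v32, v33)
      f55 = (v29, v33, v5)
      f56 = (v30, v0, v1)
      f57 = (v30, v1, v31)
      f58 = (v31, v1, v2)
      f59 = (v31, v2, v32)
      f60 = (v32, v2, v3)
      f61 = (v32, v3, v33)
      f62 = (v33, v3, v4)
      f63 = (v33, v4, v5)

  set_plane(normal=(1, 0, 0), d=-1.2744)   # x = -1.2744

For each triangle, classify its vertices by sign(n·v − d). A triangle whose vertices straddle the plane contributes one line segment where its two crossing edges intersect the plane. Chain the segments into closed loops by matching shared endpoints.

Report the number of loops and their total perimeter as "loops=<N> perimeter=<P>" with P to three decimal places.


loops=1 perimeter=11.985

Straddling triangles (20 of 64):
  (v11,v14,v15) [++-] → (-1.2744, 1.2744, -1.41884)–(-1.2744, 1.76414, -0.7447)  len=0.8333
  (v11,v15,v12) [+-+] → (-1.2744, 1.76414, -0.7447)–(-1.2744, 1.76414, -0.426455)  len=0.3182
  (v12,v15,v16) [+--] → (-1.2744, 1.76414, -0.426455)–(-1.2744, 1.76414, 0.7447)  len=1.1712
  (v12,v16,v13) [+-+] → (-1.2744, 1.76414, 0.7447)–(-1.2744, 1.57709, 1.00218)  len=0.3182
  (v13,v16,v17) [+-+] → (-1.2744, 1.57709, 1.00218)–(-1.2744, 1.2744, 1.41884)  len=0.5150
  (v14,v0,v18) [++-] → (-1.2744, 0, -1.99591)–(-1.2744, 0.343316, -1.9497)  len=0.3464
  (v14,v18,v15) [+--] → (-1.2744, 0.343316, -1.9497)–(-1.2744, 1.2744, -1.41884)  len=1.0718
  (v16,v20,v17) [--+] → (-1.2744, 0.789995, 1.69503)–(-1.2744, 1.2744, 1.41884)  len=0.5576
  (v17,v20,v21) [+--] → (-1.2744, 0.789995, 1.69503)–(-1.2744, 0.343316, 1.9497)  len=0.5142
  (v17,v21,v5) [+-+] → (-1.2744, 0.343316, 1.9497)–(-1.2744, 0, 1.99591)  len=0.3464
  (v18,v0,v22) [-++] → (-1.2744, 0, -1.99591)–(-1.2744, -0.343316, -1.9497)  len=0.3464
  (v18,v22,v19) [-+-] → (-1.2744, -0.343316, -1.9497)–(-1.2744, -0.789995, -1.69503)  len=0.5142
  (v19,v22,v23) [-+-] → (-1.2744, -0.789995, -1.69503)–(-1.2744, -1.2744, -1.41884)  len=0.5576
  (v21,v24,v25) [--+] → (-1.2744, -1.2744, 1.41884)–(-1.2744, -0.343316, 1.9497)  len=1.0718
  (v21,v25,v5) [-++] → (-1.2744, -0.343316, 1.9497)–(-1.2744, 0, 1.99591)  len=0.3464
  (v22,v26,v23) [++-] → (-1.2744, -1.57709, -1.00218)–(-1.2744, -1.2744, -1.41884)  len=0.5150
  (v23,v26,v27) [-++] → (-1.2744, -1.57709, -1.00218)–(-1.2744, -1.76414, -0.7447)  len=0.3182
  (v23,v27,v24) [-+-] → (-1.2744, -1.76414, -0.7447)–(-1.2744, -1.76414, 0.426455)  len=1.1712
  (v24,v27,v28) [-++] → (-1.2744, -1.76414, 0.426455)–(-1.2744, -1.76414, 0.7447)  len=0.3182
  (v24,v28,v25) [-++] → (-1.2744, -1.76414, 0.7447)–(-1.2744, -1.2744, 1.41884)  len=0.8333

Chained into 1 loop(s):
  loop 1: 20 segments, perimeter = 11.9846
Total perimeter = 11.985


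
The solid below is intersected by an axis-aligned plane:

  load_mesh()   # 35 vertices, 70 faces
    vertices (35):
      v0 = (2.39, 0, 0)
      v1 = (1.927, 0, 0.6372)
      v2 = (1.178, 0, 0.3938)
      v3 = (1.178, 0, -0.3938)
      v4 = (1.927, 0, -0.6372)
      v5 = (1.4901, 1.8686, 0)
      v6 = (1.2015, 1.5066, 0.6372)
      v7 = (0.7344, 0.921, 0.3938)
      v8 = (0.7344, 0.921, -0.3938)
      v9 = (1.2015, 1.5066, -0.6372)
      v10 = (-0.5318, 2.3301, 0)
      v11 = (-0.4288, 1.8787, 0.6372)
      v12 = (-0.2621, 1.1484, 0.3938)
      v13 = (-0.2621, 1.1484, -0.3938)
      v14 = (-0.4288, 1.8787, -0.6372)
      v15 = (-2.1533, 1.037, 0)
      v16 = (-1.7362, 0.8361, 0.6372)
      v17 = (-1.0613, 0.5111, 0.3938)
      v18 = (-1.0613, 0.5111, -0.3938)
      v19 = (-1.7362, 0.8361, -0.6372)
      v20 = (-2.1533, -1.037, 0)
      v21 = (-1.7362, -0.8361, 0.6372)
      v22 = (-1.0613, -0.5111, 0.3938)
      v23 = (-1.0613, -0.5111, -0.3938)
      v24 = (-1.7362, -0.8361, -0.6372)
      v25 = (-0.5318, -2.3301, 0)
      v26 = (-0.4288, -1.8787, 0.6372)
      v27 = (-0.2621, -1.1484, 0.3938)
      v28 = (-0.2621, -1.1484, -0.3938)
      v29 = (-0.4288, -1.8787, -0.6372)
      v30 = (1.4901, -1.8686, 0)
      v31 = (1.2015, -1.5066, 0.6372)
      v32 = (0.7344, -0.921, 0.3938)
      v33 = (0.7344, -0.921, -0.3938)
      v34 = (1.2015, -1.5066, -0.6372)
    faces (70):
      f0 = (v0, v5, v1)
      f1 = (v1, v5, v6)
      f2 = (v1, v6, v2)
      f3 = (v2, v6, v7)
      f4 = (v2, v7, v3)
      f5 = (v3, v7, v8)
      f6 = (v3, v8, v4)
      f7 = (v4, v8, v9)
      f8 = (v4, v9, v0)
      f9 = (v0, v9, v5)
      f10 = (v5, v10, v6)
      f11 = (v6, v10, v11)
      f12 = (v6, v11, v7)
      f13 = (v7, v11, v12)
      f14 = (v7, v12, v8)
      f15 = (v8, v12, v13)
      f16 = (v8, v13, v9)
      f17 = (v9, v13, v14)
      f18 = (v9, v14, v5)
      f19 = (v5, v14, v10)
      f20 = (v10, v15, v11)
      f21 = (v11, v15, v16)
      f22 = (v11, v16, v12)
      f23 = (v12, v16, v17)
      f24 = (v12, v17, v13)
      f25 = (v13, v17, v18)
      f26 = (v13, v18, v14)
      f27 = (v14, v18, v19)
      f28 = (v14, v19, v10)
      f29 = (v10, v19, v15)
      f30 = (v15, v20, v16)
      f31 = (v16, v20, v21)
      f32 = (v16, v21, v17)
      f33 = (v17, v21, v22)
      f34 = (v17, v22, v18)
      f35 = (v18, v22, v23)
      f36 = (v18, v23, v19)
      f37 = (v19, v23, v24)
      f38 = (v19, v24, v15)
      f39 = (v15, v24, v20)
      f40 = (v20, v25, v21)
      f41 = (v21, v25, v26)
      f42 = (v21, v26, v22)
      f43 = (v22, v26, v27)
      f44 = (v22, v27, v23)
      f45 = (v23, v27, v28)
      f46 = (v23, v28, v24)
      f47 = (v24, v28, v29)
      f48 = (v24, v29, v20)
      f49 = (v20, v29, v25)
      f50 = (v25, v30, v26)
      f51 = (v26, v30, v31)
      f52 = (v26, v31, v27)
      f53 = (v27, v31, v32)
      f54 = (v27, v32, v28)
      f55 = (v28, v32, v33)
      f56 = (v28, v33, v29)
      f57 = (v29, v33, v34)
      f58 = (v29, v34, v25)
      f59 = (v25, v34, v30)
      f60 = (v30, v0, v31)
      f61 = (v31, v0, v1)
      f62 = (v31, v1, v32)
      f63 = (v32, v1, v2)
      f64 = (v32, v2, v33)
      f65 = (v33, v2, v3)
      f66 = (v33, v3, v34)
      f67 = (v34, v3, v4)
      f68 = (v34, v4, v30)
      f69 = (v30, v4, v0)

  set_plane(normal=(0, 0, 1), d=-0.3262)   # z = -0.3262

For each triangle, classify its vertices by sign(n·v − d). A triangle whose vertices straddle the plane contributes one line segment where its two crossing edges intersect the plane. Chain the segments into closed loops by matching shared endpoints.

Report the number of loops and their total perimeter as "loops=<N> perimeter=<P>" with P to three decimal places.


Straddling triangles (28 of 70):
  (v2,v7,v3) [++-] → (1.13993, 0.0790498, -0.3262)–(1.178, 0, -0.3262)  len=0.0877
  (v3,v7,v8) [-+-] → (1.13993, 0.0790498, -0.3262)–(0.7344, 0.921, -0.3262)  len=0.9345
  (v4,v9,v0) [--+] → (1.78157, 0.771269, -0.3262)–(2.15298, 0, -0.3262)  len=0.8560
  (v0,v9,v5) [+-+] → (1.78157, 0.771269, -0.3262)–(1.34236, 1.68328, -0.3262)  len=1.0123
  (v7,v12,v8) [++-] → (0.64887, 0.940518, -0.3262)–(0.7344, 0.921, -0.3262)  len=0.0877
  (v8,v12,v13) [-+-] → (0.64887, 0.940518, -0.3262)–(-0.2621, 1.1484, -0.3262)  len=0.9344
  (v9,v14,v5) [--+] → (0.507763, 1.87377, -0.3262)–(1.34236, 1.68328, -0.3262)  len=0.8561
  (v5,v14,v10) [+-+] → (0.507763, 1.87377, -0.3262)–(-0.479072, 2.09902, -0.3262)  len=1.0122
  (v12,v17,v13) [++-] → (-0.330696, 1.0937, -0.3262)–(-0.2621, 1.1484, -0.3262)  len=0.0877
  (v13,v17,v18) [-+-] → (-0.330696, 1.0937, -0.3262)–(-1.0613, 0.5111, -0.3262)  len=0.9345
  (v14,v19,v10) [--+] → (-1.14837, 1.56528, -0.3262)–(-0.479072, 2.09902, -0.3262)  len=0.8561
  (v10,v19,v15) [+-+] → (-1.14837, 1.56528, -0.3262)–(-1.93978, 0.934154, -0.3262)  len=1.0123
  (v17,v22,v18) [++-] → (-1.0613, 0.423364, -0.3262)–(-1.0613, 0.5111, -0.3262)  len=0.0877
  (v18,v22,v23) [-+-] → (-1.0613, 0.423364, -0.3262)–(-1.0613, -0.5111, -0.3262)  len=0.9345
  (v19,v24,v15) [--+] → (-1.93978, 0.0781092, -0.3262)–(-1.93978, 0.934154, -0.3262)  len=0.8560
  (v15,v24,v20) [+-+] → (-1.93978, 0.0781092, -0.3262)–(-1.93978, -0.934154, -0.3262)  len=1.0123
  (v22,v27,v23) [++-] → (-0.992704, -0.5658, -0.3262)–(-1.0613, -0.5111, -0.3262)  len=0.0877
  (v23,v27,v28) [-+-] → (-0.992704, -0.5658, -0.3262)–(-0.2621, -1.1484, -0.3262)  len=0.9345
  (v24,v29,v20) [--+] → (-1.27048, -1.46789, -0.3262)–(-1.93978, -0.934154, -0.3262)  len=0.8561
  (v20,v29,v25) [+-+] → (-1.27048, -1.46789, -0.3262)–(-0.479072, -2.09902, -0.3262)  len=1.0123
  (v27,v32,v28) [++-] → (-0.17657, -1.12888, -0.3262)–(-0.2621, -1.1484, -0.3262)  len=0.0877
  (v28,v32,v33) [-+-] → (-0.17657, -1.12888, -0.3262)–(0.7344, -0.921, -0.3262)  len=0.9344
  (v29,v34,v25) [--+] → (0.355523, -1.90853, -0.3262)–(-0.479072, -2.09902, -0.3262)  len=0.8561
  (v25,v34,v30) [+-+] → (0.355523, -1.90853, -0.3262)–(1.34236, -1.68328, -0.3262)  len=1.0122
  (v32,v2,v33) [++-] → (0.772474, -0.84195, -0.3262)–(0.7344, -0.921, -0.3262)  len=0.0877
  (v33,v2,v3) [-+-] → (0.772474, -0.84195, -0.3262)–(1.178, 0, -0.3262)  len=0.9345
  (v34,v4,v30) [--+] → (1.71376, -0.912013, -0.3262)–(1.34236, -1.68328, -0.3262)  len=0.8560
  (v30,v4,v0) [+-+] → (1.71376, -0.912013, -0.3262)–(2.15298, 0, -0.3262)  len=1.0123

Chained into 2 loop(s):
  loop 1: 14 segments, perimeter = 7.1553
  loop 2: 14 segments, perimeter = 13.0781
Total perimeter = 20.233

loops=2 perimeter=20.233


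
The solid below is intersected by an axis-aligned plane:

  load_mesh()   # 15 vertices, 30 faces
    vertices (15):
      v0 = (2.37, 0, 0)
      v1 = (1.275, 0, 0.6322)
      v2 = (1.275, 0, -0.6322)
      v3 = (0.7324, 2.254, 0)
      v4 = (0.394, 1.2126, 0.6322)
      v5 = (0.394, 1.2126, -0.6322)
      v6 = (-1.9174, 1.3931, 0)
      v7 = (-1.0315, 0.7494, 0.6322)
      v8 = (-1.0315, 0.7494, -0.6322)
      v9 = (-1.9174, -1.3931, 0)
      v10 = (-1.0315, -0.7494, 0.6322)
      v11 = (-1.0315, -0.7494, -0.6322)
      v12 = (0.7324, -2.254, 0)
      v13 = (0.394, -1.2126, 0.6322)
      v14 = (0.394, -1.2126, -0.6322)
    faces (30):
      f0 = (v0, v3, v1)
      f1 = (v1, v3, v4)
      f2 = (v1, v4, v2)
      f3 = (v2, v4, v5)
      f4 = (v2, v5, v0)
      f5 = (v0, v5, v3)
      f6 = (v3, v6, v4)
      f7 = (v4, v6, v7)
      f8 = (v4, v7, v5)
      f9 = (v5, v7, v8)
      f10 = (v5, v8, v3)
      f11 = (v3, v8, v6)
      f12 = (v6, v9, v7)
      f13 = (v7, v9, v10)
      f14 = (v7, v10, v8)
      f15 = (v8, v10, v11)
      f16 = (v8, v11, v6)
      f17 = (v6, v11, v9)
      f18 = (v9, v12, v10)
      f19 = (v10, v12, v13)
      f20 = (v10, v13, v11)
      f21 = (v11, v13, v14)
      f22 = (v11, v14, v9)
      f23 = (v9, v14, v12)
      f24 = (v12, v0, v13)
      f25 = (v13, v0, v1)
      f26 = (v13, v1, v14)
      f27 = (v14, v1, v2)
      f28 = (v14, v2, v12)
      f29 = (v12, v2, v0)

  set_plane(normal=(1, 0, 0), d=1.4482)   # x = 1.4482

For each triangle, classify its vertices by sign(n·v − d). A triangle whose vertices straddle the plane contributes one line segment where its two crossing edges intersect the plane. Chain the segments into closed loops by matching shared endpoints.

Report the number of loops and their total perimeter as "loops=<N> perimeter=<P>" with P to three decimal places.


Straddling triangles (6 of 30):
  (v0,v3,v1) [+--] → (1.4482, 1.26877, 0)–(1.4482, 0, 0.532203)  len=1.3759
  (v2,v5,v0) [--+] → (1.4482, 0.565675, -0.29492)–(1.4482, 0, -0.532203)  len=0.6134
  (v0,v5,v3) [+--] → (1.4482, 0.565675, -0.29492)–(1.4482, 1.26877, 0)  len=0.7624
  (v12,v0,v13) [-+-] → (1.4482, -1.26877, 0)–(1.4482, -0.565675, 0.29492)  len=0.7624
  (v13,v0,v1) [-+-] → (1.4482, -0.565675, 0.29492)–(1.4482, 0, 0.532203)  len=0.6134
  (v12,v2,v0) [--+] → (1.4482, 0, -0.532203)–(1.4482, -1.26877, 0)  len=1.3759

Chained into 1 loop(s):
  loop 1: 6 segments, perimeter = 5.5035
Total perimeter = 5.503

loops=1 perimeter=5.503


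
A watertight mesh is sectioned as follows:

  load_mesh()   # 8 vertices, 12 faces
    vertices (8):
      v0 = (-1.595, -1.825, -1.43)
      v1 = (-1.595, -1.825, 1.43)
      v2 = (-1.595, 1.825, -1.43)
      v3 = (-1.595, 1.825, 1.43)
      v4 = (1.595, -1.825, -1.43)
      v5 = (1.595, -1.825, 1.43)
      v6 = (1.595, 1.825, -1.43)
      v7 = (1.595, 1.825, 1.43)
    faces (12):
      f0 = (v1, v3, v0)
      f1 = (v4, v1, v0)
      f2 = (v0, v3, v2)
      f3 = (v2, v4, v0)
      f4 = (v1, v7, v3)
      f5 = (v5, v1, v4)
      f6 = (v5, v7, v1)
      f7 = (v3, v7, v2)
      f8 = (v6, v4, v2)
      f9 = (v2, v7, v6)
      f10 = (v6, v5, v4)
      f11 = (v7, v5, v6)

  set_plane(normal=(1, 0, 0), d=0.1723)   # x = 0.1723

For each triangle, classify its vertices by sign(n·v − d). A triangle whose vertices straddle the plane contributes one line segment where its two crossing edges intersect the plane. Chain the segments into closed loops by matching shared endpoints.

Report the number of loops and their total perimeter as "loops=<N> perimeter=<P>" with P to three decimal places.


loops=1 perimeter=13.020

Straddling triangles (8 of 12):
  (v4,v1,v0) [+--] → (0.1723, -1.825, -0.154476)–(0.1723, -1.825, -1.43)  len=1.2755
  (v2,v4,v0) [-+-] → (0.1723, -0.197146, -1.43)–(0.1723, -1.825, -1.43)  len=1.6279
  (v1,v7,v3) [-+-] → (0.1723, 0.197146, 1.43)–(0.1723, 1.825, 1.43)  len=1.6279
  (v5,v1,v4) [+-+] → (0.1723, -1.825, 1.43)–(0.1723, -1.825, -0.154476)  len=1.5845
  (v5,v7,v1) [++-] → (0.1723, 0.197146, 1.43)–(0.1723, -1.825, 1.43)  len=2.0221
  (v3,v7,v2) [-+-] → (0.1723, 1.825, 1.43)–(0.1723, 1.825, 0.154476)  len=1.2755
  (v6,v4,v2) [++-] → (0.1723, -0.197146, -1.43)–(0.1723, 1.825, -1.43)  len=2.0221
  (v2,v7,v6) [-++] → (0.1723, 1.825, 0.154476)–(0.1723, 1.825, -1.43)  len=1.5845

Chained into 1 loop(s):
  loop 1: 8 segments, perimeter = 13.0200
Total perimeter = 13.020


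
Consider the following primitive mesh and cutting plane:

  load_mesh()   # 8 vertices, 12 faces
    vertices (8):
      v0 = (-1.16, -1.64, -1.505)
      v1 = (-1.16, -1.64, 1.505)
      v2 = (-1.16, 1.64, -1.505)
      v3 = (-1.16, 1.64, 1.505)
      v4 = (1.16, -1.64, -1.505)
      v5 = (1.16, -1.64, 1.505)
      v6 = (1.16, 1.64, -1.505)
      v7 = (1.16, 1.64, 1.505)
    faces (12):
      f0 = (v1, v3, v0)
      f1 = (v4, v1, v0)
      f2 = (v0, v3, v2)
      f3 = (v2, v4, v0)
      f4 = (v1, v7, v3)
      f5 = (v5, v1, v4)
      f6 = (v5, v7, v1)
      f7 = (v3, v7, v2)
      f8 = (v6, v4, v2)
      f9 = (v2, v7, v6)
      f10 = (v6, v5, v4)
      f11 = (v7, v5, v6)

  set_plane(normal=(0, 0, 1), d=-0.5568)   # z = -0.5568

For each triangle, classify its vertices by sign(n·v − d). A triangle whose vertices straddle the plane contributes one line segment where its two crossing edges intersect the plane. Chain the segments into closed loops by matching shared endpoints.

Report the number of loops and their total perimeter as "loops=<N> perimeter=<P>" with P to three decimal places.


loops=1 perimeter=11.200

Straddling triangles (8 of 12):
  (v1,v3,v0) [++-] → (-1.16, -0.606746, -0.5568)–(-1.16, -1.64, -0.5568)  len=1.0333
  (v4,v1,v0) [-+-] → (0.429161, -1.64, -0.5568)–(-1.16, -1.64, -0.5568)  len=1.5892
  (v0,v3,v2) [-+-] → (-1.16, -0.606746, -0.5568)–(-1.16, 1.64, -0.5568)  len=2.2467
  (v5,v1,v4) [++-] → (0.429161, -1.64, -0.5568)–(1.16, -1.64, -0.5568)  len=0.7308
  (v3,v7,v2) [++-] → (-0.429161, 1.64, -0.5568)–(-1.16, 1.64, -0.5568)  len=0.7308
  (v2,v7,v6) [-+-] → (-0.429161, 1.64, -0.5568)–(1.16, 1.64, -0.5568)  len=1.5892
  (v6,v5,v4) [-+-] → (1.16, 0.606746, -0.5568)–(1.16, -1.64, -0.5568)  len=2.2467
  (v7,v5,v6) [++-] → (1.16, 0.606746, -0.5568)–(1.16, 1.64, -0.5568)  len=1.0333

Chained into 1 loop(s):
  loop 1: 8 segments, perimeter = 11.2000
Total perimeter = 11.200


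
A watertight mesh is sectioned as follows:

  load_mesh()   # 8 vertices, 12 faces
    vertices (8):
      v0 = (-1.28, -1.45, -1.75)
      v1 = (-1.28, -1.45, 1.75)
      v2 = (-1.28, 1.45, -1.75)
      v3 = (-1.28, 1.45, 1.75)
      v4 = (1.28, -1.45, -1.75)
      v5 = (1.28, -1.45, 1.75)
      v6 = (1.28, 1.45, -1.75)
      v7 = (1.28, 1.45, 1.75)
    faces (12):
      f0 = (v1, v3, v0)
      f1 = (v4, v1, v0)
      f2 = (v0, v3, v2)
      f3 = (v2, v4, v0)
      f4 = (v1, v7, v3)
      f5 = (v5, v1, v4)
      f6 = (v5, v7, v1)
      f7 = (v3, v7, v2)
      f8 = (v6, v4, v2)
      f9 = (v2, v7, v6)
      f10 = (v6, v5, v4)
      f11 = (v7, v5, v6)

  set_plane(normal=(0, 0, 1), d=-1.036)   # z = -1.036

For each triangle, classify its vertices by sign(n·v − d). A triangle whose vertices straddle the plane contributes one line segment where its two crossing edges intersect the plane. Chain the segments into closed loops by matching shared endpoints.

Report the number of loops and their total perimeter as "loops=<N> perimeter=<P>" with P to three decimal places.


loops=1 perimeter=10.920

Straddling triangles (8 of 12):
  (v1,v3,v0) [++-] → (-1.28, -0.8584, -1.036)–(-1.28, -1.45, -1.036)  len=0.5916
  (v4,v1,v0) [-+-] → (0.75776, -1.45, -1.036)–(-1.28, -1.45, -1.036)  len=2.0378
  (v0,v3,v2) [-+-] → (-1.28, -0.8584, -1.036)–(-1.28, 1.45, -1.036)  len=2.3084
  (v5,v1,v4) [++-] → (0.75776, -1.45, -1.036)–(1.28, -1.45, -1.036)  len=0.5222
  (v3,v7,v2) [++-] → (-0.75776, 1.45, -1.036)–(-1.28, 1.45, -1.036)  len=0.5222
  (v2,v7,v6) [-+-] → (-0.75776, 1.45, -1.036)–(1.28, 1.45, -1.036)  len=2.0378
  (v6,v5,v4) [-+-] → (1.28, 0.8584, -1.036)–(1.28, -1.45, -1.036)  len=2.3084
  (v7,v5,v6) [++-] → (1.28, 0.8584, -1.036)–(1.28, 1.45, -1.036)  len=0.5916

Chained into 1 loop(s):
  loop 1: 8 segments, perimeter = 10.9200
Total perimeter = 10.920


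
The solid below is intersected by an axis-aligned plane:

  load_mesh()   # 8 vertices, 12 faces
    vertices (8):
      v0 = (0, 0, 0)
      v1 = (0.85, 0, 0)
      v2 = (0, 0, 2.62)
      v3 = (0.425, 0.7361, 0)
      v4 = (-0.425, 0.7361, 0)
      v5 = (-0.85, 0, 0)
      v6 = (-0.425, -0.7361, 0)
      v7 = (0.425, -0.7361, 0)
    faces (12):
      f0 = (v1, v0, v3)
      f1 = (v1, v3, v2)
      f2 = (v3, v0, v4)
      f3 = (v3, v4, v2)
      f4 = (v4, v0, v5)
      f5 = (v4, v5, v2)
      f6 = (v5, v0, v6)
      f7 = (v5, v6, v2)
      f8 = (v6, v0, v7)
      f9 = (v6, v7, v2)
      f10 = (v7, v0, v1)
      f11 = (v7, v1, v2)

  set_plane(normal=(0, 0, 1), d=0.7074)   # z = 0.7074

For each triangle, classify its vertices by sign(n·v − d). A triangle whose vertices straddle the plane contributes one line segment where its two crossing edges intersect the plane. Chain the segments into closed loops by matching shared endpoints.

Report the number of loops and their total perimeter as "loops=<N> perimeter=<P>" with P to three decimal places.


Straddling triangles (6 of 12):
  (v1,v3,v2) [--+] → (0.31025, 0.537353, 0.7074)–(0.6205, 0, 0.7074)  len=0.6205
  (v3,v4,v2) [--+] → (-0.31025, 0.537353, 0.7074)–(0.31025, 0.537353, 0.7074)  len=0.6205
  (v4,v5,v2) [--+] → (-0.6205, 0, 0.7074)–(-0.31025, 0.537353, 0.7074)  len=0.6205
  (v5,v6,v2) [--+] → (-0.31025, -0.537353, 0.7074)–(-0.6205, 0, 0.7074)  len=0.6205
  (v6,v7,v2) [--+] → (0.31025, -0.537353, 0.7074)–(-0.31025, -0.537353, 0.7074)  len=0.6205
  (v7,v1,v2) [--+] → (0.6205, 0, 0.7074)–(0.31025, -0.537353, 0.7074)  len=0.6205

Chained into 1 loop(s):
  loop 1: 6 segments, perimeter = 3.7229
Total perimeter = 3.723

loops=1 perimeter=3.723


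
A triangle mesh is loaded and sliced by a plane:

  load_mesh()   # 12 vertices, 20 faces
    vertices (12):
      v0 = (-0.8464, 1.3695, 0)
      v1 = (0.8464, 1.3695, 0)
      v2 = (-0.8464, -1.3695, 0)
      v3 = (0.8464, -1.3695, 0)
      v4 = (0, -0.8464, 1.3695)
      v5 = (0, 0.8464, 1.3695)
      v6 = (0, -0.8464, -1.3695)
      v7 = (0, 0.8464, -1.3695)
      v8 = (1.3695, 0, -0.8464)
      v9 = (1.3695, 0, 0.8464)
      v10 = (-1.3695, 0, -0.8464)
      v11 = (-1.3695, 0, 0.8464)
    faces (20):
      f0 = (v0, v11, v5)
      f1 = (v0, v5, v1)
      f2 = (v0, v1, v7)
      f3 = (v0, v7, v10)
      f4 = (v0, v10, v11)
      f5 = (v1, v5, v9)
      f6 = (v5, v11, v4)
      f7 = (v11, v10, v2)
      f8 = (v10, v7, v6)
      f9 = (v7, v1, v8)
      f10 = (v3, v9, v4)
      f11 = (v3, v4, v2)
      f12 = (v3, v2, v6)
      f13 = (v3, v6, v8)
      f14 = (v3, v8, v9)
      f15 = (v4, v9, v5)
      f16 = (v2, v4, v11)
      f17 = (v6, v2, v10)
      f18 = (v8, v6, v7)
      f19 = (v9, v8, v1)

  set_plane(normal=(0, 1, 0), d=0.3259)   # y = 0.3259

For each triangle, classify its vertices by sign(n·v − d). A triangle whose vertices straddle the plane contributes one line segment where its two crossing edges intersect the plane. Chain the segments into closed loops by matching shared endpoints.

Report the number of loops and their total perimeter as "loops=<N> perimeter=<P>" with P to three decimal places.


loops=1 perimeter=8.465

Straddling triangles (10 of 20):
  (v0,v11,v5) [+-+] → (-1.24502, 0.3259, 0.644982)–(-0.842184, 0.3259, 1.04782)  len=0.5697
  (v0,v7,v10) [++-] → (-0.842184, 0.3259, -1.04782)–(-1.24502, 0.3259, -0.644982)  len=0.5697
  (v0,v10,v11) [+--] → (-1.24502, 0.3259, -0.644982)–(-1.24502, 0.3259, 0.644982)  len=1.2900
  (v1,v5,v9) [++-] → (0.842184, 0.3259, 1.04782)–(1.24502, 0.3259, 0.644982)  len=0.5697
  (v5,v11,v4) [+--] → (-0.842184, 0.3259, 1.04782)–(0, 0.3259, 1.3695)  len=0.9015
  (v10,v7,v6) [-+-] → (-0.842184, 0.3259, -1.04782)–(0, 0.3259, -1.3695)  len=0.9015
  (v7,v1,v8) [++-] → (1.24502, 0.3259, -0.644982)–(0.842184, 0.3259, -1.04782)  len=0.5697
  (v4,v9,v5) [--+] → (0.842184, 0.3259, 1.04782)–(0, 0.3259, 1.3695)  len=0.9015
  (v8,v6,v7) [--+] → (0, 0.3259, -1.3695)–(0.842184, 0.3259, -1.04782)  len=0.9015
  (v9,v8,v1) [--+] → (1.24502, 0.3259, -0.644982)–(1.24502, 0.3259, 0.644982)  len=1.2900

Chained into 1 loop(s):
  loop 1: 10 segments, perimeter = 8.4648
Total perimeter = 8.465
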